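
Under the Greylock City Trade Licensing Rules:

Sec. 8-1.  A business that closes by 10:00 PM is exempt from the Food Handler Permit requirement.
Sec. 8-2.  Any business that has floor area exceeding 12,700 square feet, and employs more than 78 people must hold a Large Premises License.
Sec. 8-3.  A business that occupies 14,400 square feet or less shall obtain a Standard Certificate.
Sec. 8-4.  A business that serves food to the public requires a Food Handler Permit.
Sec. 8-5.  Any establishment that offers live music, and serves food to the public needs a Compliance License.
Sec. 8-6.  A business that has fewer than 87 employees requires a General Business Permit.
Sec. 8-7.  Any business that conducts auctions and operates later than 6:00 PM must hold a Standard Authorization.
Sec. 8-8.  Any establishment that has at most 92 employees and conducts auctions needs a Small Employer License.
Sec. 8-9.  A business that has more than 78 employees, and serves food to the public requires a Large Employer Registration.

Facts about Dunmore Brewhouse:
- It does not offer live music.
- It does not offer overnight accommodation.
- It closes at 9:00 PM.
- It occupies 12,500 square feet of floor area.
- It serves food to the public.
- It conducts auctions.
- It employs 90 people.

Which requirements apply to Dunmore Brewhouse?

Large Employer Registration, Small Employer License, Standard Authorization, Standard Certificate

Sec. 8-1. closes 9:00 PM, at/before 10:00 PM → exempt from Food Handler Permit.
Sec. 8-2. floor area 12,500 square feet ≤ 12,700 square feet; employees 90 > 78 → Large Premises License not required.
Sec. 8-3. floor area 12,500 square feet ≤ 14,400 square feet → Standard Certificate required.
Sec. 8-4. serves food to the public → Food Handler Permit required.
Sec. 8-5. does not offer live music; serves food to the public → Compliance License not required.
Sec. 8-6. employees 90 ≥ 87 → General Business Permit not required.
Sec. 8-7. conducts auctions; closes 9:00 PM, after 6:00 PM → Standard Authorization required.
Sec. 8-8. employees 90 ≤ 92; conducts auctions → Small Employer License required.
Sec. 8-9. employees 90 > 78; serves food to the public → Large Employer Registration required.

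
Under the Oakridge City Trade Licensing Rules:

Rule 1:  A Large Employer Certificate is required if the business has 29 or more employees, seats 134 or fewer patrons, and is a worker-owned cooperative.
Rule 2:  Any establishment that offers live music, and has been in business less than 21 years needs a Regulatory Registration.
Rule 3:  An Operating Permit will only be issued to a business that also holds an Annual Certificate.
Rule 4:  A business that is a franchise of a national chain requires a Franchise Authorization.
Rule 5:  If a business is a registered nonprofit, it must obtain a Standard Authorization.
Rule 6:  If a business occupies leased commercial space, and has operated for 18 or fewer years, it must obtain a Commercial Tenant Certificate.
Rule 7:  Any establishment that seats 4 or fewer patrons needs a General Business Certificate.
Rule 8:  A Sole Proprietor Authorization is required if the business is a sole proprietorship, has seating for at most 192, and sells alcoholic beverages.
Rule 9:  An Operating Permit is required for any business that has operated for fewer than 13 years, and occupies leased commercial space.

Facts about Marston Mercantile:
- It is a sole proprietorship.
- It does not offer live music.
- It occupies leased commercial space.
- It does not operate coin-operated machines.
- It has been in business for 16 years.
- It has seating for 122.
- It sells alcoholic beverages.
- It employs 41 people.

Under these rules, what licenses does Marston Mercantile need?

Commercial Tenant Certificate, Sole Proprietor Authorization

Rule 1: employees 41 ≥ 29; seating 122 ≤ 134; is a sole proprietorship (not: is a worker-owned cooperative) → Large Employer Certificate not required.
Rule 2: does not offer live music; years in business 16 < 21 → Regulatory Registration not required.
Rule 3: Operating Permit is not required → no effect.
Rule 4: is a sole proprietorship (not: is a franchise of a national chain) → Franchise Authorization not required.
Rule 5: is a sole proprietorship (not: is a registered nonprofit) → Standard Authorization not required.
Rule 6: occupies leased commercial space; years in business 16 ≤ 18 → Commercial Tenant Certificate required.
Rule 7: seating 122 > 4 → General Business Certificate not required.
Rule 8: is a sole proprietorship; seating 122 ≤ 192; sells alcoholic beverages → Sole Proprietor Authorization required.
Rule 9: years in business 16 ≥ 13; occupies leased commercial space → Operating Permit not required.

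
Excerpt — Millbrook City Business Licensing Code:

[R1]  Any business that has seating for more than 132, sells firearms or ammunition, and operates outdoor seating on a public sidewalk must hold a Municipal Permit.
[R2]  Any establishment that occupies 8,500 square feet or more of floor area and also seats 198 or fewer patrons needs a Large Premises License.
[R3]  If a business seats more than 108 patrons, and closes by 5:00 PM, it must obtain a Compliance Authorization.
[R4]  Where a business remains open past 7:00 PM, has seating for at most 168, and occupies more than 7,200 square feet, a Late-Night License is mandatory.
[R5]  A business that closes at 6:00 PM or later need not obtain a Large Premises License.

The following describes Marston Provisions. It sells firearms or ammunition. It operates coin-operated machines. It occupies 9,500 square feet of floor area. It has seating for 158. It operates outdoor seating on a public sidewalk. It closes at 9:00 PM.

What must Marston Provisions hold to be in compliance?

[R1] seating 158 > 132; sells firearms or ammunition; operates outdoor seating on a public sidewalk → Municipal Permit required.
[R2] floor area 9,500 square feet ≥ 8,500 square feet; seating 158 ≤ 198 → Large Premises License required.
[R3] seating 158 > 108; closes 9:00 PM, after 5:00 PM → Compliance Authorization not required.
[R4] closes 9:00 PM, after 7:00 PM; seating 158 ≤ 168; floor area 9,500 square feet > 7,200 square feet → Late-Night License required.
[R5] closes 9:00 PM, after 6:00 PM → exempt from Large Premises License.

Late-Night License, Municipal Permit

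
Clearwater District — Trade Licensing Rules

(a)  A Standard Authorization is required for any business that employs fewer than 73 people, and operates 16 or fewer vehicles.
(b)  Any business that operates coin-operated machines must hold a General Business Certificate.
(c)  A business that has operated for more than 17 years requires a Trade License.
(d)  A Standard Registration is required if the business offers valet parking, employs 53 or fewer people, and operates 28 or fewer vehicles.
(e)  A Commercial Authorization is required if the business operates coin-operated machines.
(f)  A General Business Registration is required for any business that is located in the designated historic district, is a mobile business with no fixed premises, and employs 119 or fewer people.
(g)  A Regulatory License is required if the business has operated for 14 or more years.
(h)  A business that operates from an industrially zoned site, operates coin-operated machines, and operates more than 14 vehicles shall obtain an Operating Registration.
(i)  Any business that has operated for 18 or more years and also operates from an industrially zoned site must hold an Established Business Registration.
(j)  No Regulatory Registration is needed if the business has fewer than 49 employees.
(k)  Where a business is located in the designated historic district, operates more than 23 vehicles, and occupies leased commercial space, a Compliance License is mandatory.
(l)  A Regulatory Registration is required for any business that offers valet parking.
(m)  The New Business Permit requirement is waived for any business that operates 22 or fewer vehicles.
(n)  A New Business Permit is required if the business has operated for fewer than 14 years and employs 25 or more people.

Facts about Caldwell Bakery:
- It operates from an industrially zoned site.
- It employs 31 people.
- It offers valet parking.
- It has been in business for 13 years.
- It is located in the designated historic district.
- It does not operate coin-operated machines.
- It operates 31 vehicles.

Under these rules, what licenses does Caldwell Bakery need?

(a) employees 31 < 73; vehicles 31 > 16 → Standard Authorization not required.
(b) does not operate coin-operated machines → General Business Certificate not required.
(c) years in business 13 ≤ 17 → Trade License not required.
(d) offers valet parking; employees 31 ≤ 53; vehicles 31 > 28 → Standard Registration not required.
(e) does not operate coin-operated machines → Commercial Authorization not required.
(f) is located in the designated historic district; operates from an industrially zoned site (not: is a mobile business with no fixed premises); employees 31 ≤ 119 → General Business Registration not required.
(g) years in business 13 < 14 → Regulatory License not required.
(h) operates from an industrially zoned site; does not operate coin-operated machines; vehicles 31 > 14 → Operating Registration not required.
(i) years in business 13 < 18; operates from an industrially zoned site → Established Business Registration not required.
(j) employees 31 < 49 → exempt from Regulatory Registration.
(k) is located in the designated historic district; vehicles 31 > 23; operates from an industrially zoned site (not: occupies leased commercial space) → Compliance License not required.
(l) offers valet parking → Regulatory Registration required.
(m) vehicles 31 > 22 → New Business Permit exemption does not apply.
(n) years in business 13 < 14; employees 31 ≥ 25 → New Business Permit required.

New Business Permit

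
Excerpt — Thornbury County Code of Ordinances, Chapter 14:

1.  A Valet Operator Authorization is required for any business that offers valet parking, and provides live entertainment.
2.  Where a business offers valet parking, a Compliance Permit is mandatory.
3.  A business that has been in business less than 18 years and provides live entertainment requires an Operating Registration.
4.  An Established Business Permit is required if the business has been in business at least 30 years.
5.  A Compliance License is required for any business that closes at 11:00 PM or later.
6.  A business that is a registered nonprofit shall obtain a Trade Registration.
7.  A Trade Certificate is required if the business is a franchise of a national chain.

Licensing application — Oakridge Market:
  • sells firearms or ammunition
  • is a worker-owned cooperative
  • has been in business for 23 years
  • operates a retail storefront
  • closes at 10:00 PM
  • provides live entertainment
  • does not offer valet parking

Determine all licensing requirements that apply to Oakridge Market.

1. does not offer valet parking; provides live entertainment → Valet Operator Authorization not required.
2. does not offer valet parking → Compliance Permit not required.
3. years in business 23 ≥ 18; provides live entertainment → Operating Registration not required.
4. years in business 23 < 30 → Established Business Permit not required.
5. closes 10:00 PM, at/before 11:00 PM → Compliance License not required.
6. is a worker-owned cooperative (not: is a registered nonprofit) → Trade Registration not required.
7. is a worker-owned cooperative (not: is a franchise of a national chain) → Trade Certificate not required.

None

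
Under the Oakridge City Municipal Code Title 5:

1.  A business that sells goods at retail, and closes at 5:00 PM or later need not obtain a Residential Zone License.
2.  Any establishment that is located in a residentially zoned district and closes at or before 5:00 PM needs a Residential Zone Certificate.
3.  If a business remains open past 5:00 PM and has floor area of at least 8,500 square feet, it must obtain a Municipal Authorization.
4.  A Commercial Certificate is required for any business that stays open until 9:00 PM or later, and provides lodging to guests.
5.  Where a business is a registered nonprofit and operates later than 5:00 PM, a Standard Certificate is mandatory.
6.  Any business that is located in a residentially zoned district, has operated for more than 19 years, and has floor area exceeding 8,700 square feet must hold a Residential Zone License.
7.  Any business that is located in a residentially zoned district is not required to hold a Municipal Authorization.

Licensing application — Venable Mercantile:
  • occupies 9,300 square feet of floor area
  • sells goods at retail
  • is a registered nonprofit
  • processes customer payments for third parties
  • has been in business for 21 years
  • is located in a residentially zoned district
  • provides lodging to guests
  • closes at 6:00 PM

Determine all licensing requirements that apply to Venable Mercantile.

Standard Certificate

1. sells goods at retail; closes 6:00 PM, after 5:00 PM → exempt from Residential Zone License.
2. is located in a residentially zoned district; closes 6:00 PM, after 5:00 PM → Residential Zone Certificate not required.
3. closes 6:00 PM, after 5:00 PM; floor area 9,300 square feet ≥ 8,500 square feet → Municipal Authorization required.
4. closes 6:00 PM, at/before 9:00 PM; provides lodging to guests → Commercial Certificate not required.
5. is a registered nonprofit; closes 6:00 PM, after 5:00 PM → Standard Certificate required.
6. is located in a residentially zoned district; years in business 21 > 19; floor area 9,300 square feet > 8,700 square feet → Residential Zone License required.
7. is located in a residentially zoned district → exempt from Municipal Authorization.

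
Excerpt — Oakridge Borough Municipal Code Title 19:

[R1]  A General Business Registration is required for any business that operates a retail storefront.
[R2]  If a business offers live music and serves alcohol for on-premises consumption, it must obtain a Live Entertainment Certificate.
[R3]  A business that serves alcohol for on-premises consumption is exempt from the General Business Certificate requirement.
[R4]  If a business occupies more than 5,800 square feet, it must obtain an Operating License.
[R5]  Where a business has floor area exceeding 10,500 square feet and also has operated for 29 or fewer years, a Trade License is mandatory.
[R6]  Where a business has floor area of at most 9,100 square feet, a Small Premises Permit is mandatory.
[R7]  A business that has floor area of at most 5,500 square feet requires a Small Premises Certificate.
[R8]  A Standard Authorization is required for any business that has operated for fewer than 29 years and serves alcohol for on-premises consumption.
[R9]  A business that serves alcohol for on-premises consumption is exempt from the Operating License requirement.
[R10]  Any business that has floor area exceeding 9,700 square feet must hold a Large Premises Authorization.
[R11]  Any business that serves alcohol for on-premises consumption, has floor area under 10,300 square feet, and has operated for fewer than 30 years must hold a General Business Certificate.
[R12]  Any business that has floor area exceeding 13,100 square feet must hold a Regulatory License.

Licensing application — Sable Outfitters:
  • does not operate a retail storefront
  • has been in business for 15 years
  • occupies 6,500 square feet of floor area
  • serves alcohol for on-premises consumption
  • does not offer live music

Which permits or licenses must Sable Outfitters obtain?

[R1] does not operate a retail storefront → General Business Registration not required.
[R2] does not offer live music; serves alcohol for on-premises consumption → Live Entertainment Certificate not required.
[R3] serves alcohol for on-premises consumption → exempt from General Business Certificate.
[R4] floor area 6,500 square feet > 5,800 square feet → Operating License required.
[R5] floor area 6,500 square feet ≤ 10,500 square feet; years in business 15 ≤ 29 → Trade License not required.
[R6] floor area 6,500 square feet ≤ 9,100 square feet → Small Premises Permit required.
[R7] floor area 6,500 square feet > 5,500 square feet → Small Premises Certificate not required.
[R8] years in business 15 < 29; serves alcohol for on-premises consumption → Standard Authorization required.
[R9] serves alcohol for on-premises consumption → exempt from Operating License.
[R10] floor area 6,500 square feet ≤ 9,700 square feet → Large Premises Authorization not required.
[R11] serves alcohol for on-premises consumption; floor area 6,500 square feet < 10,300 square feet; years in business 15 < 30 → General Business Certificate required.
[R12] floor area 6,500 square feet ≤ 13,100 square feet → Regulatory License not required.

Small Premises Permit, Standard Authorization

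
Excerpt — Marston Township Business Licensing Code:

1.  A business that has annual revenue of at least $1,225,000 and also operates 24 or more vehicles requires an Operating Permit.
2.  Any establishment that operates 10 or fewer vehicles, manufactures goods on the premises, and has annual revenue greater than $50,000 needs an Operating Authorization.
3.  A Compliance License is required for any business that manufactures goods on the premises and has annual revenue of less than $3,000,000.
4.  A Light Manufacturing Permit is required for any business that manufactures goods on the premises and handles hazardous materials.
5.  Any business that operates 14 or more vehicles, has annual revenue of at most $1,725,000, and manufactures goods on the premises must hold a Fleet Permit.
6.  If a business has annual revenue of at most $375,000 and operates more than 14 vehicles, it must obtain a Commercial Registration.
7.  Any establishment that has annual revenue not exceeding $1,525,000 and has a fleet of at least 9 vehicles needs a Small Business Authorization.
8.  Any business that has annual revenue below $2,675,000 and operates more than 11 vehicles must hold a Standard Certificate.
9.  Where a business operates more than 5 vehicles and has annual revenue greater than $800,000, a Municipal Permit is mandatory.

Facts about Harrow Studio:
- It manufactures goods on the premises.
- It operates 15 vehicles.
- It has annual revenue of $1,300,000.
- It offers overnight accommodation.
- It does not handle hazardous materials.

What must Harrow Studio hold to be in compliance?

Compliance License, Fleet Permit, Municipal Permit, Small Business Authorization, Standard Certificate

1. revenue $1,300,000 ≥ $1,225,000; vehicles 15 < 24 → Operating Permit not required.
2. vehicles 15 > 10; manufactures goods on the premises; revenue $1,300,000 > $50,000 → Operating Authorization not required.
3. manufactures goods on the premises; revenue $1,300,000 < $3,000,000 → Compliance License required.
4. manufactures goods on the premises; does not handle hazardous materials → Light Manufacturing Permit not required.
5. vehicles 15 ≥ 14; revenue $1,300,000 ≤ $1,725,000; manufactures goods on the premises → Fleet Permit required.
6. revenue $1,300,000 > $375,000; vehicles 15 > 14 → Commercial Registration not required.
7. revenue $1,300,000 ≤ $1,525,000; vehicles 15 ≥ 9 → Small Business Authorization required.
8. revenue $1,300,000 < $2,675,000; vehicles 15 > 11 → Standard Certificate required.
9. vehicles 15 > 5; revenue $1,300,000 > $800,000 → Municipal Permit required.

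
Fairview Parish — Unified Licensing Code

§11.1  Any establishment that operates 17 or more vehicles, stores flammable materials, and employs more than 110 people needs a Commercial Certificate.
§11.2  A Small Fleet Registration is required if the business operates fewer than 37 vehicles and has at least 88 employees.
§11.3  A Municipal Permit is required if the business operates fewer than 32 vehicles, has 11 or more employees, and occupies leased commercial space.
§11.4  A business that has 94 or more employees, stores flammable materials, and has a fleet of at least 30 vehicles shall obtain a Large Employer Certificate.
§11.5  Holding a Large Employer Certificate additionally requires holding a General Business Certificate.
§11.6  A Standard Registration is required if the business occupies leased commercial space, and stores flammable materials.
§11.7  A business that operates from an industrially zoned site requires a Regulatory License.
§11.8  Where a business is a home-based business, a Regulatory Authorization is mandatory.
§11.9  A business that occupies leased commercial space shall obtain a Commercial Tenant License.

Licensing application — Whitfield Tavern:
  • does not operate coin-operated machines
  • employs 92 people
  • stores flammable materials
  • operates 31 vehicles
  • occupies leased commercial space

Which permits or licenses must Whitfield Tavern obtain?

§11.1 vehicles 31 ≥ 17; stores flammable materials; employees 92 ≤ 110 → Commercial Certificate not required.
§11.2 vehicles 31 < 37; employees 92 ≥ 88 → Small Fleet Registration required.
§11.3 vehicles 31 < 32; employees 92 ≥ 11; occupies leased commercial space → Municipal Permit required.
§11.4 employees 92 < 94; stores flammable materials; vehicles 31 ≥ 30 → Large Employer Certificate not required.
§11.5 Large Employer Certificate is not required → no effect.
§11.6 occupies leased commercial space; stores flammable materials → Standard Registration required.
§11.7 occupies leased commercial space (not: operates from an industrially zoned site) → Regulatory License not required.
§11.8 occupies leased commercial space (not: is a home-based business) → Regulatory Authorization not required.
§11.9 occupies leased commercial space → Commercial Tenant License required.

Commercial Tenant License, Municipal Permit, Small Fleet Registration, Standard Registration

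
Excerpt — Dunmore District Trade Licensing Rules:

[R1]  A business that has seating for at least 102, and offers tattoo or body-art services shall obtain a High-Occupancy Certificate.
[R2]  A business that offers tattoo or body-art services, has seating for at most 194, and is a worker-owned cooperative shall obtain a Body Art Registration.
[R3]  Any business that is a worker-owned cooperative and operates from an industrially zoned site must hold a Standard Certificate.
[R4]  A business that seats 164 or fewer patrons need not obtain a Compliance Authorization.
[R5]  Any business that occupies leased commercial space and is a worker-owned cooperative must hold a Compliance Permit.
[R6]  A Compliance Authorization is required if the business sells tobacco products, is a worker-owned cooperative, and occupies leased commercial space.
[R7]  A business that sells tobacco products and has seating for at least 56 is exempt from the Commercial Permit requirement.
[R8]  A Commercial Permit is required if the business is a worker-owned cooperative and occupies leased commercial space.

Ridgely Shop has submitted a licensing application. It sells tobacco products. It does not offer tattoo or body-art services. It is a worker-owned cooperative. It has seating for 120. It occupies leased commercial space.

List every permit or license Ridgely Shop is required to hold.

[R1] seating 120 ≥ 102; does not offer tattoo or body-art services → High-Occupancy Certificate not required.
[R2] does not offer tattoo or body-art services; seating 120 ≤ 194; is a worker-owned cooperative → Body Art Registration not required.
[R3] is a worker-owned cooperative; occupies leased commercial space (not: operates from an industrially zoned site) → Standard Certificate not required.
[R4] seating 120 ≤ 164 → exempt from Compliance Authorization.
[R5] occupies leased commercial space; is a worker-owned cooperative → Compliance Permit required.
[R6] sells tobacco products; is a worker-owned cooperative; occupies leased commercial space → Compliance Authorization required.
[R7] sells tobacco products; seating 120 ≥ 56 → exempt from Commercial Permit.
[R8] is a worker-owned cooperative; occupies leased commercial space → Commercial Permit required.

Compliance Permit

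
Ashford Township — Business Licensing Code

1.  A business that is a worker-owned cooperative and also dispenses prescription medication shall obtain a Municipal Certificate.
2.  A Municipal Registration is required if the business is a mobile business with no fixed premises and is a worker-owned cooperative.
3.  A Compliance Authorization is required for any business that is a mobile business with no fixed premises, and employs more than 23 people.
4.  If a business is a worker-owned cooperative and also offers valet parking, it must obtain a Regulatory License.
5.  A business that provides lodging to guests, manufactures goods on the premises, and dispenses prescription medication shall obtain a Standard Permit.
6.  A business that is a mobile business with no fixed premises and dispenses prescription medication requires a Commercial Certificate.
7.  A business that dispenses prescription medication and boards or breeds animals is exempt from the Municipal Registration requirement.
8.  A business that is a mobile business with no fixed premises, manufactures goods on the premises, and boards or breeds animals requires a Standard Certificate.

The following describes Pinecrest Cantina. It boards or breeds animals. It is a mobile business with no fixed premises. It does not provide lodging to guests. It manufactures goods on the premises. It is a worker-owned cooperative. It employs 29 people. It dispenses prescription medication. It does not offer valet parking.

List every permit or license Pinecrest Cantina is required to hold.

Commercial Certificate, Compliance Authorization, Municipal Certificate, Standard Certificate

1. is a worker-owned cooperative; dispenses prescription medication → Municipal Certificate required.
2. is a mobile business with no fixed premises; is a worker-owned cooperative → Municipal Registration required.
3. is a mobile business with no fixed premises; employees 29 > 23 → Compliance Authorization required.
4. is a worker-owned cooperative; does not offer valet parking → Regulatory License not required.
5. does not provide lodging to guests; manufactures goods on the premises; dispenses prescription medication → Standard Permit not required.
6. is a mobile business with no fixed premises; dispenses prescription medication → Commercial Certificate required.
7. dispenses prescription medication; boards or breeds animals → exempt from Municipal Registration.
8. is a mobile business with no fixed premises; manufactures goods on the premises; boards or breeds animals → Standard Certificate required.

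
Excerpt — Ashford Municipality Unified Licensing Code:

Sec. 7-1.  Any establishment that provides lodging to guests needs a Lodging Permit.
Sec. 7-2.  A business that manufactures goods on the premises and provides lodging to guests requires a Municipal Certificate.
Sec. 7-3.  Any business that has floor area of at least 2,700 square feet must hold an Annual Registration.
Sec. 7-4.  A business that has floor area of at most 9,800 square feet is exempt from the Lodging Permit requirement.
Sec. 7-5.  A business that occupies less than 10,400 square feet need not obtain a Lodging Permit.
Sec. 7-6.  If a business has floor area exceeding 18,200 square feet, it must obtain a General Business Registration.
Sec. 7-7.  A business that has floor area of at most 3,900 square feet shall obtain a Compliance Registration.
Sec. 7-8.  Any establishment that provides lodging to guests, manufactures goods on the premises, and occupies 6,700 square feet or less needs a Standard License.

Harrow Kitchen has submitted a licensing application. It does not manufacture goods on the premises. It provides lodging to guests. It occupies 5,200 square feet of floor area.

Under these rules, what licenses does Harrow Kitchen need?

Sec. 7-1. provides lodging to guests → Lodging Permit required.
Sec. 7-2. does not manufacture goods on the premises; provides lodging to guests → Municipal Certificate not required.
Sec. 7-3. floor area 5,200 square feet ≥ 2,700 square feet → Annual Registration required.
Sec. 7-4. floor area 5,200 square feet ≤ 9,800 square feet → exempt from Lodging Permit.
Sec. 7-5. floor area 5,200 square feet < 10,400 square feet → exempt from Lodging Permit.
Sec. 7-6. floor area 5,200 square feet ≤ 18,200 square feet → General Business Registration not required.
Sec. 7-7. floor area 5,200 square feet > 3,900 square feet → Compliance Registration not required.
Sec. 7-8. provides lodging to guests; does not manufacture goods on the premises; floor area 5,200 square feet ≤ 6,700 square feet → Standard License not required.

Annual Registration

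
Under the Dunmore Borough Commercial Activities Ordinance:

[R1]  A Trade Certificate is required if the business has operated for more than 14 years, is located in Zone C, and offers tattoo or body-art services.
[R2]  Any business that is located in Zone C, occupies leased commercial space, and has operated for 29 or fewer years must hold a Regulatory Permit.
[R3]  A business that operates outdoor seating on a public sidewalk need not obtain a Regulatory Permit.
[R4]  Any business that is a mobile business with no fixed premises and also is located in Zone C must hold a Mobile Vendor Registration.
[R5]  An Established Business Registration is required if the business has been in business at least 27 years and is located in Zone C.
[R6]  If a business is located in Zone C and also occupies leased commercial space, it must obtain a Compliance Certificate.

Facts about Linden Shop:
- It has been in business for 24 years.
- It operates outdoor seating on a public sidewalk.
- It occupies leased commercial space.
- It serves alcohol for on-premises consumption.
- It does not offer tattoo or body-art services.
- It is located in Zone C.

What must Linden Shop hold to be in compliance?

Compliance Certificate

[R1] years in business 24 > 14; is located in Zone C; does not offer tattoo or body-art services → Trade Certificate not required.
[R2] is located in Zone C; occupies leased commercial space; years in business 24 ≤ 29 → Regulatory Permit required.
[R3] operates outdoor seating on a public sidewalk → exempt from Regulatory Permit.
[R4] occupies leased commercial space (not: is a mobile business with no fixed premises); is located in Zone C → Mobile Vendor Registration not required.
[R5] years in business 24 < 27; is located in Zone C → Established Business Registration not required.
[R6] is located in Zone C; occupies leased commercial space → Compliance Certificate required.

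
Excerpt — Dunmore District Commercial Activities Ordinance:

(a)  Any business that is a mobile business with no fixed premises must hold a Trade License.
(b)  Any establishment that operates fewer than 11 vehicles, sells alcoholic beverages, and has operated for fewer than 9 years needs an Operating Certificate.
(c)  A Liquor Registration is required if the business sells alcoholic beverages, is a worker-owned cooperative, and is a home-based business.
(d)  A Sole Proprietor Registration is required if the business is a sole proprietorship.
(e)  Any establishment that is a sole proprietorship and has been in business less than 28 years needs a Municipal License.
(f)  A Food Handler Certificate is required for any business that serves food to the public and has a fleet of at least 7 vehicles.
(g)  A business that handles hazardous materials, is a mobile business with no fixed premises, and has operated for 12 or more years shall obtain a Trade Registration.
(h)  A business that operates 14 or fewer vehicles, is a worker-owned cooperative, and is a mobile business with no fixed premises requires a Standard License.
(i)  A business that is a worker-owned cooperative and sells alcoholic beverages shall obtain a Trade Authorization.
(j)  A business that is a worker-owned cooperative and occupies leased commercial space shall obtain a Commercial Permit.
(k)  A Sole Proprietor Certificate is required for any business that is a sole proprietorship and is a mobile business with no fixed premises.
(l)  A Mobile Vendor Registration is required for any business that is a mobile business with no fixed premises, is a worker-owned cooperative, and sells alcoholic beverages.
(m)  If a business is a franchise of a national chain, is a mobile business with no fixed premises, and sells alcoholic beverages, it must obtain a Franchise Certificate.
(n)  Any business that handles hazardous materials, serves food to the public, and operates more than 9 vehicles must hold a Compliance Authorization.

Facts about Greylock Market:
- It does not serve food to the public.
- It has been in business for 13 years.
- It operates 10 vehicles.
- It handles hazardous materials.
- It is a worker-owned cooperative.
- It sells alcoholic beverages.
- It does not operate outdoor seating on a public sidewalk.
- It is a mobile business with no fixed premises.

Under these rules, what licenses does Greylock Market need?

Mobile Vendor Registration, Standard License, Trade Authorization, Trade License, Trade Registration

(a) is a mobile business with no fixed premises → Trade License required.
(b) vehicles 10 < 11; sells alcoholic beverages; years in business 13 ≥ 9 → Operating Certificate not required.
(c) sells alcoholic beverages; is a worker-owned cooperative; is a mobile business with no fixed premises (not: is a home-based business) → Liquor Registration not required.
(d) is a worker-owned cooperative (not: is a sole proprietorship) → Sole Proprietor Registration not required.
(e) is a worker-owned cooperative (not: is a sole proprietorship); years in business 13 < 28 → Municipal License not required.
(f) does not serve food to the public; vehicles 10 ≥ 7 → Food Handler Certificate not required.
(g) handles hazardous materials; is a mobile business with no fixed premises; years in business 13 ≥ 12 → Trade Registration required.
(h) vehicles 10 ≤ 14; is a worker-owned cooperative; is a mobile business with no fixed premises → Standard License required.
(i) is a worker-owned cooperative; sells alcoholic beverages → Trade Authorization required.
(j) is a worker-owned cooperative; is a mobile business with no fixed premises (not: occupies leased commercial space) → Commercial Permit not required.
(k) is a worker-owned cooperative (not: is a sole proprietorship); is a mobile business with no fixed premises → Sole Proprietor Certificate not required.
(l) is a mobile business with no fixed premises; is a worker-owned cooperative; sells alcoholic beverages → Mobile Vendor Registration required.
(m) is a worker-owned cooperative (not: is a franchise of a national chain); is a mobile business with no fixed premises; sells alcoholic beverages → Franchise Certificate not required.
(n) handles hazardous materials; does not serve food to the public; vehicles 10 > 9 → Compliance Authorization not required.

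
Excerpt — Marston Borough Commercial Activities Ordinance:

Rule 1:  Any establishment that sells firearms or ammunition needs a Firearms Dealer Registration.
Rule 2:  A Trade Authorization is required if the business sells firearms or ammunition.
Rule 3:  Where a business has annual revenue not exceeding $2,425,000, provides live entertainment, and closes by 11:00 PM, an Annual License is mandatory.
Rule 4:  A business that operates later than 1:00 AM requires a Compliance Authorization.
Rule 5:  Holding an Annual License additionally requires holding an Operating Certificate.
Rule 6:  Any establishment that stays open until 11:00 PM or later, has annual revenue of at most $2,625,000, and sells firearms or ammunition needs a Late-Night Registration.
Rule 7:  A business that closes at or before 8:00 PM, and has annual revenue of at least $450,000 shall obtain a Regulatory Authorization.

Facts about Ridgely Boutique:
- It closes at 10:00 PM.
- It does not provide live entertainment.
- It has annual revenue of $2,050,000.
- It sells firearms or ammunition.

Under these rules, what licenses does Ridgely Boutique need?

Rule 1: sells firearms or ammunition → Firearms Dealer Registration required.
Rule 2: sells firearms or ammunition → Trade Authorization required.
Rule 3: revenue $2,050,000 ≤ $2,425,000; does not provide live entertainment; closes 10:00 PM, at/before 11:00 PM → Annual License not required.
Rule 4: closes 10:00 PM, at/before 1:00 AM → Compliance Authorization not required.
Rule 5: Annual License is not required → no effect.
Rule 6: closes 10:00 PM, at/before 11:00 PM; revenue $2,050,000 ≤ $2,625,000; sells firearms or ammunition → Late-Night Registration not required.
Rule 7: closes 10:00 PM, after 8:00 PM; revenue $2,050,000 ≥ $450,000 → Regulatory Authorization not required.

Firearms Dealer Registration, Trade Authorization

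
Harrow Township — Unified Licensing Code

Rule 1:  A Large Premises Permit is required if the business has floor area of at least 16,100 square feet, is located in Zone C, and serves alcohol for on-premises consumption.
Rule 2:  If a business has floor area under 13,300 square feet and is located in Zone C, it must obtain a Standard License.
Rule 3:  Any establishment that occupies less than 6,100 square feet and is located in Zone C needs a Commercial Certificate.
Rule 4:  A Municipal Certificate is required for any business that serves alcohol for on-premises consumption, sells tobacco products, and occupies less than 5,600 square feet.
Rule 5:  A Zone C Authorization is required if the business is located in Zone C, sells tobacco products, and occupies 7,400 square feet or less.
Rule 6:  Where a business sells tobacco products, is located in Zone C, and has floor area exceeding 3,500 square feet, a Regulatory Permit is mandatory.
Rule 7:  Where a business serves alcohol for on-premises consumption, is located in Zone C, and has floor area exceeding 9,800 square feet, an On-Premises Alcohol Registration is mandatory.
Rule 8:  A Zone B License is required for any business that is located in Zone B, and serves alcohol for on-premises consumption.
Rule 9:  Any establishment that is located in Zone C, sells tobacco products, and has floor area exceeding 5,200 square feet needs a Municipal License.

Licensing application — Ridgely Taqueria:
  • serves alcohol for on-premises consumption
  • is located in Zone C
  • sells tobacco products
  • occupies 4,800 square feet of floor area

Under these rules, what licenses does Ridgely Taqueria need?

Commercial Certificate, Municipal Certificate, Regulatory Permit, Standard License, Zone C Authorization

Rule 1: floor area 4,800 square feet < 16,100 square feet; is located in Zone C; serves alcohol for on-premises consumption → Large Premises Permit not required.
Rule 2: floor area 4,800 square feet < 13,300 square feet; is located in Zone C → Standard License required.
Rule 3: floor area 4,800 square feet < 6,100 square feet; is located in Zone C → Commercial Certificate required.
Rule 4: serves alcohol for on-premises consumption; sells tobacco products; floor area 4,800 square feet < 5,600 square feet → Municipal Certificate required.
Rule 5: is located in Zone C; sells tobacco products; floor area 4,800 square feet ≤ 7,400 square feet → Zone C Authorization required.
Rule 6: sells tobacco products; is located in Zone C; floor area 4,800 square feet > 3,500 square feet → Regulatory Permit required.
Rule 7: serves alcohol for on-premises consumption; is located in Zone C; floor area 4,800 square feet ≤ 9,800 square feet → On-Premises Alcohol Registration not required.
Rule 8: is located in Zone C (not: is located in Zone B); serves alcohol for on-premises consumption → Zone B License not required.
Rule 9: is located in Zone C; sells tobacco products; floor area 4,800 square feet ≤ 5,200 square feet → Municipal License not required.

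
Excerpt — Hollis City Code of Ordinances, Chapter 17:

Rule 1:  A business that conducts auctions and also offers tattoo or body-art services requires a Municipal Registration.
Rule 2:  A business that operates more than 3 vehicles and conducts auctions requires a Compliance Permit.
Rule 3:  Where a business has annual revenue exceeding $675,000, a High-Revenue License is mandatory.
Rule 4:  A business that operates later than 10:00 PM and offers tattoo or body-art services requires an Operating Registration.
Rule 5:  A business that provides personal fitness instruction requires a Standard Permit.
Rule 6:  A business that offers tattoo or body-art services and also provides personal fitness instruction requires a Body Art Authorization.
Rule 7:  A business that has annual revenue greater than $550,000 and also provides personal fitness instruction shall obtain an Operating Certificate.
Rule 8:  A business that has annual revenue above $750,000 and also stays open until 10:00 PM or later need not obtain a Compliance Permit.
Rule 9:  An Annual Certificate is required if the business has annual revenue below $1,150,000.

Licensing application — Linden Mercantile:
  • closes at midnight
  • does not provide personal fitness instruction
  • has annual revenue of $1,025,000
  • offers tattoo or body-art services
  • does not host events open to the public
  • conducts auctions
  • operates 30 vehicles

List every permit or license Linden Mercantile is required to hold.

Annual Certificate, High-Revenue License, Municipal Registration, Operating Registration

Rule 1: conducts auctions; offers tattoo or body-art services → Municipal Registration required.
Rule 2: vehicles 30 > 3; conducts auctions → Compliance Permit required.
Rule 3: revenue $1,025,000 > $675,000 → High-Revenue License required.
Rule 4: closes midnight, after 10:00 PM; offers tattoo or body-art services → Operating Registration required.
Rule 5: does not provide personal fitness instruction → Standard Permit not required.
Rule 6: offers tattoo or body-art services; does not provide personal fitness instruction → Body Art Authorization not required.
Rule 7: revenue $1,025,000 > $550,000; does not provide personal fitness instruction → Operating Certificate not required.
Rule 8: revenue $1,025,000 > $750,000; closes midnight, after 10:00 PM → exempt from Compliance Permit.
Rule 9: revenue $1,025,000 < $1,150,000 → Annual Certificate required.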